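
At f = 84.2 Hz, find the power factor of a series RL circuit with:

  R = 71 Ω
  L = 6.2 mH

Step 1 — Angular frequency: ω = 2π·f = 2π·84.2 = 529 rad/s.
Step 2 — Component impedances:
  R: Z = R = 71 Ω
  L: Z = jωL = j·529·0.0062 = 0 + j3.28 Ω
Step 3 — Series combination: Z_total = R + L = 71 + j3.28 Ω = 71.08∠2.6° Ω.
Step 4 — Power factor: PF = cos(φ) = Re(Z)/|Z| = 71/71.08 = 0.9989.
Step 5 — Type: Im(Z) = 3.28 ⇒ lagging (phase φ = 2.6°).

PF = 0.9989 (lagging, φ = 2.6°)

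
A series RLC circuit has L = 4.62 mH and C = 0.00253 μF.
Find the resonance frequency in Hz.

Step 1 — Resonance condition Im(Z)=0 gives ω₀ = 1/√(LC).
Step 2 — ω₀ = 1/√(0.00462·2.53e-09) = 2.925e+05 rad/s.
Step 3 — f₀ = ω₀/(2π) = 4.655e+04 Hz.

f₀ = 4.655e+04 Hz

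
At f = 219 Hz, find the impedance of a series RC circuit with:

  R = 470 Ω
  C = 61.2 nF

Step 1 — Angular frequency: ω = 2π·f = 2π·219 = 1376 rad/s.
Step 2 — Component impedances:
  R: Z = R = 470 Ω
  C: Z = 1/(jωC) = -j/(ω·C) = 0 - j1.187e+04 Ω
Step 3 — Series combination: Z_total = R + C = 470 - j1.187e+04 Ω = 1.188e+04∠-87.7° Ω.

Z = 470 - j1.187e+04 Ω = 1.188e+04∠-87.7° Ω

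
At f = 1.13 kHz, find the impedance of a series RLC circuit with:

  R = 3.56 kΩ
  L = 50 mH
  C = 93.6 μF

Step 1 — Angular frequency: ω = 2π·f = 2π·1130 = 7100 rad/s.
Step 2 — Component impedances:
  R: Z = R = 3560 Ω
  L: Z = jωL = j·7100·0.05 = 0 + j355 Ω
  C: Z = 1/(jωC) = -j/(ω·C) = 0 - j1.505 Ω
Step 3 — Series combination: Z_total = R + L + C = 3560 + j353.5 Ω = 3578∠5.7° Ω.

Z = 3560 + j353.5 Ω = 3578∠5.7° Ω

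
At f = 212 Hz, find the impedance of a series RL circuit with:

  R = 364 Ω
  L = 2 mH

Step 1 — Angular frequency: ω = 2π·f = 2π·212 = 1332 rad/s.
Step 2 — Component impedances:
  R: Z = R = 364 Ω
  L: Z = jωL = j·1332·0.002 = 0 + j2.664 Ω
Step 3 — Series combination: Z_total = R + L = 364 + j2.664 Ω = 364∠0.4° Ω.

Z = 364 + j2.664 Ω = 364∠0.4° Ω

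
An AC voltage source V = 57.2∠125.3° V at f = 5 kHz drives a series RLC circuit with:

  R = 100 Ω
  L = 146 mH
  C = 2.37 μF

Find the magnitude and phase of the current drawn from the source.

Step 1 — Angular frequency: ω = 2π·f = 2π·5000 = 3.142e+04 rad/s.
Step 2 — Component impedances:
  R: Z = R = 100 Ω
  L: Z = jωL = j·3.142e+04·0.146 = 0 + j4587 Ω
  C: Z = 1/(jωC) = -j/(ω·C) = 0 - j13.43 Ω
Step 3 — Series combination: Z_total = R + L + C = 100 + j4573 Ω = 4574∠88.7° Ω.
Step 4 — Source phasor: V = 57.2∠125.3° V = -33.05 + j46.68 V.
Step 5 — Ohm's law: I = V / Z_total = (-33.05 + j46.68) / (100 + j4573) = 0.01004 + j0.007447 A.
Step 6 — Convert to polar: |I| = 0.0125 A, ∠I = 36.6°.

I = 0.0125∠36.6° A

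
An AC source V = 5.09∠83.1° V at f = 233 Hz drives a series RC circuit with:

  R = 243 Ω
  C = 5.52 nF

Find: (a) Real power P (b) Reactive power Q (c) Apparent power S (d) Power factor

Step 1 — Angular frequency: ω = 2π·f = 2π·233 = 1464 rad/s.
Step 2 — Component impedances:
  R: Z = R = 243 Ω
  C: Z = 1/(jωC) = -j/(ω·C) = 0 - j1.237e+05 Ω
Step 3 — Series combination: Z_total = R + C = 243 - j1.237e+05 Ω = 1.237e+05∠-89.9° Ω.
Step 4 — Source phasor: V = 5.09∠83.1° V = 0.6115 + j5.053 V.
Step 5 — Current: I = V / Z = -4.083e-05 + j5.022e-06 A = 4.113e-05∠173.0° A.
Step 6 — Complex power: S = V·I* = 4.111e-07 - j0.0002094 VA.
Step 7 — Real power: P = Re(S) = 4.111e-07 W.
Step 8 — Reactive power: Q = Im(S) = -0.0002094 VAR.
Step 9 — Apparent power: |S| = 0.0002094 VA.
Step 10 — Power factor: PF = P/|S| = 0.001964 (leading).

(a) P = 4.111e-07 W  (b) Q = -0.0002094 VAR  (c) S = 0.0002094 VA  (d) PF = 0.001964 (leading)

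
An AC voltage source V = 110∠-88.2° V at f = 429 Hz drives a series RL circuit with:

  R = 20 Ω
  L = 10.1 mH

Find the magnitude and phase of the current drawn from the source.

Step 1 — Angular frequency: ω = 2π·f = 2π·429 = 2695 rad/s.
Step 2 — Component impedances:
  R: Z = R = 20 Ω
  L: Z = jωL = j·2695·0.0101 = 0 + j27.22 Ω
Step 3 — Series combination: Z_total = R + L = 20 + j27.22 Ω = 33.78∠53.7° Ω.
Step 4 — Source phasor: V = 110∠-88.2° V = 3.455 - j109.9 V.
Step 5 — Ohm's law: I = V / Z_total = (3.455 - j109.9) / (20 + j27.22) = -2.562 - j2.009 A.
Step 6 — Convert to polar: |I| = 3.256 A, ∠I = -141.9°.

I = 3.256∠-141.9° A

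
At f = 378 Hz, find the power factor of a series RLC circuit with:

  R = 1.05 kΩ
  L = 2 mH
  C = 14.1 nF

Step 1 — Angular frequency: ω = 2π·f = 2π·378 = 2375 rad/s.
Step 2 — Component impedances:
  R: Z = R = 1050 Ω
  L: Z = jωL = j·2375·0.002 = 0 + j4.75 Ω
  C: Z = 1/(jωC) = -j/(ω·C) = 0 - j2.986e+04 Ω
Step 3 — Series combination: Z_total = R + L + C = 1050 - j2.986e+04 Ω = 2.988e+04∠-88.0° Ω.
Step 4 — Power factor: PF = cos(φ) = Re(Z)/|Z| = 1050/29875 = 0.03515.
Step 5 — Type: Im(Z) = -2.986e+04 ⇒ leading (phase φ = -88.0°).

PF = 0.03515 (leading, φ = -88.0°)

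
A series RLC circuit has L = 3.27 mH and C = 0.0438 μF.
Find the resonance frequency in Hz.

Step 1 — Resonance condition Im(Z)=0 gives ω₀ = 1/√(LC).
Step 2 — ω₀ = 1/√(0.00327·4.38e-08) = 8.356e+04 rad/s.
Step 3 — f₀ = ω₀/(2π) = 1.33e+04 Hz.

f₀ = 1.33e+04 Hz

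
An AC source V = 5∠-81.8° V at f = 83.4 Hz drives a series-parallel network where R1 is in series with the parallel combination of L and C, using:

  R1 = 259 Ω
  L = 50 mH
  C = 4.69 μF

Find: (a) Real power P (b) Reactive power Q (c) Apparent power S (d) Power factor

Step 1 — Angular frequency: ω = 2π·f = 2π·83.4 = 524 rad/s.
Step 2 — Component impedances:
  R1: Z = R = 259 Ω
  L: Z = jωL = j·524·0.05 = 0 + j26.2 Ω
  C: Z = 1/(jωC) = -j/(ω·C) = 0 - j406.9 Ω
Step 3 — Parallel branch: L || C = 1/(1/L + 1/C) = 0 + j28 Ω.
Step 4 — Series with R1: Z_total = R1 + (L || C) = 259 + j28 Ω = 260.5∠6.2° Ω.
Step 5 — Source phasor: V = 5∠-81.8° V = 0.7131 - j4.949 V.
Step 6 — Current: I = V / Z = 0.0006795 - j0.01918 A = 0.01919∠-88.0° A.
Step 7 — Complex power: S = V·I* = 0.09541 + j0.01032 VA.
Step 8 — Real power: P = Re(S) = 0.09541 W.
Step 9 — Reactive power: Q = Im(S) = 0.01032 VAR.
Step 10 — Apparent power: |S| = 0.09597 VA.
Step 11 — Power factor: PF = P/|S| = 0.9942 (lagging).

(a) P = 0.09541 W  (b) Q = 0.01032 VAR  (c) S = 0.09597 VA  (d) PF = 0.9942 (lagging)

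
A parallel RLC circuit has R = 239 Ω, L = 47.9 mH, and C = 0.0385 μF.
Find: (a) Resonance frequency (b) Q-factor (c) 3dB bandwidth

Step 1 — Resonance: ω₀ = 1/√(LC) = 1/√(0.0479·3.85e-08) = 2.329e+04 rad/s.
Step 2 — f₀ = ω₀/(2π) = 3706 Hz.
Step 3 — Parallel Q: Q = R/(ω₀L) = 239/(2.329e+04·0.0479) = 0.2143.
Step 4 — Bandwidth: Δω = ω₀/Q = 1.087e+05 rad/s; BW = Δω/(2π) = 1.73e+04 Hz.

(a) f₀ = 3706 Hz  (b) Q = 0.2143  (c) BW = 1.73e+04 Hz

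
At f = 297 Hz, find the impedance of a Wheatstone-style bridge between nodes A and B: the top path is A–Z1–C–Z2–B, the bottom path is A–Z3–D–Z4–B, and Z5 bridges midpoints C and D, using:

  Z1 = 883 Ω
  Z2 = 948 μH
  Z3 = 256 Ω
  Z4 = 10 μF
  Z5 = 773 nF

Step 1 — Angular frequency: ω = 2π·f = 2π·297 = 1866 rad/s.
Step 2 — Component impedances:
  Z1: Z = R = 883 Ω
  Z2: Z = jωL = j·1866·0.000948 = 0 + j1.769 Ω
  Z3: Z = R = 256 Ω
  Z4: Z = 1/(jωC) = -j/(ω·C) = 0 - j53.59 Ω
  Z5: Z = 1/(jωC) = -j/(ω·C) = 0 - j693.2 Ω
Step 3 — Bridge requires nodal analysis (the Z5 bridge couples midpoints C and D, so the two paths cannot be reduced to a simple series/parallel combination). Setting node B to ground and injecting 1 A at node A, the 3-node admittance system at A, C, D solves to V_A = Z_AB = 199.8 - j29.7 Ω = 202∠-8.5° Ω.

Z = 199.8 - j29.7 Ω = 202∠-8.5° Ω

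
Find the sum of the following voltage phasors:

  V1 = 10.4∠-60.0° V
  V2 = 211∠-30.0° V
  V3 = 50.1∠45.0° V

Step 1 — Convert each phasor to rectangular form:
  V1 = 10.4·(cos(-60.0°) + j·sin(-60.0°)) = 5.2 - j9.007 V
  V2 = 211·(cos(-30.0°) + j·sin(-30.0°)) = 182.7 - j105.5 V
  V3 = 50.1·(cos(45.0°) + j·sin(45.0°)) = 35.43 + j35.43 V
Step 2 — Sum components: V_total = 223.4 - j79.08 V.
Step 3 — Convert to polar: |V_total| = 236.9 V, ∠V_total = -19.5°.

V_total = 236.9∠-19.5° V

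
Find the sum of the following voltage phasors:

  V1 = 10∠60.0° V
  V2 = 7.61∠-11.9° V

Step 1 — Convert each phasor to rectangular form:
  V1 = 10·(cos(60.0°) + j·sin(60.0°)) = 5 + j8.66 V
  V2 = 7.61·(cos(-11.9°) + j·sin(-11.9°)) = 7.446 - j1.569 V
Step 2 — Sum components: V_total = 12.45 + j7.091 V.
Step 3 — Convert to polar: |V_total| = 14.32 V, ∠V_total = 29.7°.

V_total = 14.32∠29.7° V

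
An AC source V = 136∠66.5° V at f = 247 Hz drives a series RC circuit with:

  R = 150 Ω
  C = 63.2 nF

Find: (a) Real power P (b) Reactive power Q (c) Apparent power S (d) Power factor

Step 1 — Angular frequency: ω = 2π·f = 2π·247 = 1552 rad/s.
Step 2 — Component impedances:
  R: Z = R = 150 Ω
  C: Z = 1/(jωC) = -j/(ω·C) = 0 - j1.02e+04 Ω
Step 3 — Series combination: Z_total = R + C = 150 - j1.02e+04 Ω = 1.02e+04∠-89.2° Ω.
Step 4 — Source phasor: V = 136∠66.5° V = 54.23 + j124.7 V.
Step 5 — Current: I = V / Z = -0.01215 + j0.005498 A = 0.01334∠155.7° A.
Step 6 — Complex power: S = V·I* = 0.02668 - j1.814 VA.
Step 7 — Real power: P = Re(S) = 0.02668 W.
Step 8 — Reactive power: Q = Im(S) = -1.814 VAR.
Step 9 — Apparent power: |S| = 1.814 VA.
Step 10 — Power factor: PF = P/|S| = 0.01471 (leading).

(a) P = 0.02668 W  (b) Q = -1.814 VAR  (c) S = 1.814 VA  (d) PF = 0.01471 (leading)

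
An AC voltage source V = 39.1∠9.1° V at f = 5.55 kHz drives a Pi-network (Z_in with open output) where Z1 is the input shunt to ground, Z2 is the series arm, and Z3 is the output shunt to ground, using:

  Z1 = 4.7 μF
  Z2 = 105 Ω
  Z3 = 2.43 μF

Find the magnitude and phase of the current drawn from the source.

Step 1 — Angular frequency: ω = 2π·f = 2π·5550 = 3.487e+04 rad/s.
Step 2 — Component impedances:
  Z1: Z = 1/(jωC) = -j/(ω·C) = 0 - j6.101 Ω
  Z2: Z = R = 105 Ω
  Z3: Z = 1/(jωC) = -j/(ω·C) = 0 - j11.8 Ω
Step 3 — With open output, the series arm Z2 and the output shunt Z3 appear in series to ground: Z2 + Z3 = 105 - j11.8 Ω.
Step 4 — Parallel with input shunt Z1: Z_in = Z1 || (Z2 + Z3) = 0.3445 - j6.043 Ω = 6.052∠-86.7° Ω.
Step 5 — Source phasor: V = 39.1∠9.1° V = 38.61 + j6.184 V.
Step 6 — Ohm's law: I = V / Z_total = (38.61 + j6.184) / (0.3445 - j6.043) = -0.657 + j6.427 A.
Step 7 — Convert to polar: |I| = 6.46 A, ∠I = 95.8°.

I = 6.46∠95.8° A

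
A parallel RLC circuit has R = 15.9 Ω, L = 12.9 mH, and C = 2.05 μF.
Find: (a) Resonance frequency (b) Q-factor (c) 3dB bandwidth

Step 1 — Resonance: ω₀ = 1/√(LC) = 1/√(0.0129·2.05e-06) = 6149 rad/s.
Step 2 — f₀ = ω₀/(2π) = 978.7 Hz.
Step 3 — Parallel Q: Q = R/(ω₀L) = 15.9/(6149·0.0129) = 0.2004.
Step 4 — Bandwidth: Δω = ω₀/Q = 3.068e+04 rad/s; BW = Δω/(2π) = 4883 Hz.

(a) f₀ = 978.7 Hz  (b) Q = 0.2004  (c) BW = 4883 Hz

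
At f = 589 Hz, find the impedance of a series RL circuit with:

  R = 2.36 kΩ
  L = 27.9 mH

Step 1 — Angular frequency: ω = 2π·f = 2π·589 = 3701 rad/s.
Step 2 — Component impedances:
  R: Z = R = 2360 Ω
  L: Z = jωL = j·3701·0.0279 = 0 + j103.3 Ω
Step 3 — Series combination: Z_total = R + L = 2360 + j103.3 Ω = 2362∠2.5° Ω.

Z = 2360 + j103.3 Ω = 2362∠2.5° Ω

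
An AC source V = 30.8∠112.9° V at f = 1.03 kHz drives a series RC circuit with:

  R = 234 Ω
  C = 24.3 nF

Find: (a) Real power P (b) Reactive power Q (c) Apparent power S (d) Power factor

Step 1 — Angular frequency: ω = 2π·f = 2π·1030 = 6472 rad/s.
Step 2 — Component impedances:
  R: Z = R = 234 Ω
  C: Z = 1/(jωC) = -j/(ω·C) = 0 - j6359 Ω
Step 3 — Series combination: Z_total = R + C = 234 - j6359 Ω = 6363∠-87.9° Ω.
Step 4 — Source phasor: V = 30.8∠112.9° V = -11.99 + j28.37 V.
Step 5 — Current: I = V / Z = -0.004525 - j0.001718 A = 0.00484∠-159.2° A.
Step 6 — Complex power: S = V·I* = 0.005482 - j0.149 VA.
Step 7 — Real power: P = Re(S) = 0.005482 W.
Step 8 — Reactive power: Q = Im(S) = -0.149 VAR.
Step 9 — Apparent power: |S| = 0.1491 VA.
Step 10 — Power factor: PF = P/|S| = 0.03677 (leading).

(a) P = 0.005482 W  (b) Q = -0.149 VAR  (c) S = 0.1491 VA  (d) PF = 0.03677 (leading)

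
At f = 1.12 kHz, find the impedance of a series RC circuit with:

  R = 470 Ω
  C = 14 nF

Step 1 — Angular frequency: ω = 2π·f = 2π·1120 = 7037 rad/s.
Step 2 — Component impedances:
  R: Z = R = 470 Ω
  C: Z = 1/(jωC) = -j/(ω·C) = 0 - j1.015e+04 Ω
Step 3 — Series combination: Z_total = R + C = 470 - j1.015e+04 Ω = 1.016e+04∠-87.3° Ω.

Z = 470 - j1.015e+04 Ω = 1.016e+04∠-87.3° Ω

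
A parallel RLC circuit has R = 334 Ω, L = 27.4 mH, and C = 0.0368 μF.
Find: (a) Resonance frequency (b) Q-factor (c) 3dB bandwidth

Step 1 — Resonance: ω₀ = 1/√(LC) = 1/√(0.0274·3.68e-08) = 3.149e+04 rad/s.
Step 2 — f₀ = ω₀/(2π) = 5012 Hz.
Step 3 — Parallel Q: Q = R/(ω₀L) = 334/(3.149e+04·0.0274) = 0.3871.
Step 4 — Bandwidth: Δω = ω₀/Q = 8.136e+04 rad/s; BW = Δω/(2π) = 1.295e+04 Hz.

(a) f₀ = 5012 Hz  (b) Q = 0.3871  (c) BW = 1.295e+04 Hz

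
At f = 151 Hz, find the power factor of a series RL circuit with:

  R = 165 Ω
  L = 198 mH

Step 1 — Angular frequency: ω = 2π·f = 2π·151 = 948.8 rad/s.
Step 2 — Component impedances:
  R: Z = R = 165 Ω
  L: Z = jωL = j·948.8·0.198 = 0 + j187.9 Ω
Step 3 — Series combination: Z_total = R + L = 165 + j187.9 Ω = 250∠48.7° Ω.
Step 4 — Power factor: PF = cos(φ) = Re(Z)/|Z| = 165/250.03 = 0.6599.
Step 5 — Type: Im(Z) = 187.9 ⇒ lagging (phase φ = 48.7°).

PF = 0.6599 (lagging, φ = 48.7°)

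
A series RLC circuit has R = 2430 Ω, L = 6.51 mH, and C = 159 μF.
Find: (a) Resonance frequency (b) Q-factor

Step 1 — Resonance condition Im(Z)=0 gives ω₀ = 1/√(LC).
Step 2 — ω₀ = 1/√(0.00651·0.000159) = 982.9 rad/s.
Step 3 — f₀ = ω₀/(2π) = 156.4 Hz.
Step 4 — Series Q: Q = ω₀L/R = 982.9·0.00651/2430 = 0.002633.

(a) f₀ = 156.4 Hz  (b) Q = 0.002633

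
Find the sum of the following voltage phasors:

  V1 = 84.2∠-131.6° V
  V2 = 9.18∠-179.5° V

Step 1 — Convert each phasor to rectangular form:
  V1 = 84.2·(cos(-131.6°) + j·sin(-131.6°)) = -55.9 - j62.96 V
  V2 = 9.18·(cos(-179.5°) + j·sin(-179.5°)) = -9.18 - j0.08011 V
Step 2 — Sum components: V_total = -65.08 - j63.04 V.
Step 3 — Convert to polar: |V_total| = 90.61 V, ∠V_total = -135.9°.

V_total = 90.61∠-135.9° V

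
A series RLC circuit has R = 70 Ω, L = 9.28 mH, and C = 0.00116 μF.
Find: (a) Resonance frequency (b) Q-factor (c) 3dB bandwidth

Step 1 — Resonance condition Im(Z)=0 gives ω₀ = 1/√(LC).
Step 2 — ω₀ = 1/√(0.00928·1.16e-09) = 3.048e+05 rad/s.
Step 3 — f₀ = ω₀/(2π) = 4.851e+04 Hz.
Step 4 — Series Q: Q = ω₀L/R = 3.048e+05·0.00928/70 = 40.41.
Step 5 — 3dB bandwidth: Δω = ω₀/Q = 7543 rad/s; BW = Δω/(2π) = 1201 Hz.

(a) f₀ = 4.851e+04 Hz  (b) Q = 40.41  (c) BW = 1201 Hz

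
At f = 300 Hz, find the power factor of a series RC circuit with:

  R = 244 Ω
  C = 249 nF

Step 1 — Angular frequency: ω = 2π·f = 2π·300 = 1885 rad/s.
Step 2 — Component impedances:
  R: Z = R = 244 Ω
  C: Z = 1/(jωC) = -j/(ω·C) = 0 - j2131 Ω
Step 3 — Series combination: Z_total = R + C = 244 - j2131 Ω = 2145∠-83.5° Ω.
Step 4 — Power factor: PF = cos(φ) = Re(Z)/|Z| = 244/2145 = 0.1138.
Step 5 — Type: Im(Z) = -2131 ⇒ leading (phase φ = -83.5°).

PF = 0.1138 (leading, φ = -83.5°)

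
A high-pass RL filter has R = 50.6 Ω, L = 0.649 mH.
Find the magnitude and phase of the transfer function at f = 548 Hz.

Step 1 — Angular frequency: ω = 2π·548 = 3443 rad/s.
Step 2 — Transfer function: H(jω) = jωL/(R + jωL).
Step 3 — Numerator jωL = j·2.235; denominator R + jωL = 50.6 + j2.235.
Step 4 — H = 0.001947 + j0.04408.
Step 5 — Magnitude: |H| = 0.04412 (-27.1 dB); phase: φ = 87.5°.

|H| = 0.04412 (-27.1 dB), φ = 87.5°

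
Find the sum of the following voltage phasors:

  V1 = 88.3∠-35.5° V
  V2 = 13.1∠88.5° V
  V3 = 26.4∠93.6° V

Step 1 — Convert each phasor to rectangular form:
  V1 = 88.3·(cos(-35.5°) + j·sin(-35.5°)) = 71.89 - j51.28 V
  V2 = 13.1·(cos(88.5°) + j·sin(88.5°)) = 0.3429 + j13.1 V
  V3 = 26.4·(cos(93.6°) + j·sin(93.6°)) = -1.658 + j26.35 V
Step 2 — Sum components: V_total = 70.57 - j11.83 V.
Step 3 — Convert to polar: |V_total| = 71.56 V, ∠V_total = -9.5°.

V_total = 71.56∠-9.5° V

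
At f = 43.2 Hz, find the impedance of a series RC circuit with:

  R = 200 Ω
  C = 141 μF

Step 1 — Angular frequency: ω = 2π·f = 2π·43.2 = 271.4 rad/s.
Step 2 — Component impedances:
  R: Z = R = 200 Ω
  C: Z = 1/(jωC) = -j/(ω·C) = 0 - j26.13 Ω
Step 3 — Series combination: Z_total = R + C = 200 - j26.13 Ω = 201.7∠-7.4° Ω.

Z = 200 - j26.13 Ω = 201.7∠-7.4° Ω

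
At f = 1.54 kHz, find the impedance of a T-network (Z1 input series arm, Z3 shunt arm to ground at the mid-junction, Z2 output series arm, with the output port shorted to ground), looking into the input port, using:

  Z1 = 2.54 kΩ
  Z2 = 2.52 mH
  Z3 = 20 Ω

Step 1 — Angular frequency: ω = 2π·f = 2π·1540 = 9676 rad/s.
Step 2 — Component impedances:
  Z1: Z = R = 2540 Ω
  Z2: Z = jωL = j·9676·0.00252 = 0 + j24.38 Ω
  Z3: Z = R = 20 Ω
Step 3 — With the output port shorted to ground, the output series arm Z2 runs from the junction to ground; the shunt arm Z3 also runs from the junction to ground. They appear in parallel: Z3 || Z2 = 11.96 + j9.807 Ω.
Step 4 — Series with input arm Z1: Z_in = Z1 + (Z3 || Z2) = 2552 + j9.807 Ω = 2552∠0.2° Ω.

Z = 2552 + j9.807 Ω = 2552∠0.2° Ω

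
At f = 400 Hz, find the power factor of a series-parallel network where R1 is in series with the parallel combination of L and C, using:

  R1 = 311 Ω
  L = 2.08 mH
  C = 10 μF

Step 1 — Angular frequency: ω = 2π·f = 2π·400 = 2513 rad/s.
Step 2 — Component impedances:
  R1: Z = R = 311 Ω
  L: Z = jωL = j·2513·0.00208 = 0 + j5.228 Ω
  C: Z = 1/(jωC) = -j/(ω·C) = 0 - j39.79 Ω
Step 3 — Parallel branch: L || C = 1/(1/L + 1/C) = 0 + j6.018 Ω.
Step 4 — Series with R1: Z_total = R1 + (L || C) = 311 + j6.018 Ω = 311.1∠1.1° Ω.
Step 5 — Power factor: PF = cos(φ) = Re(Z)/|Z| = 311/311.06 = 0.9998.
Step 6 — Type: Im(Z) = 6.018 ⇒ lagging (phase φ = 1.1°).

PF = 0.9998 (lagging, φ = 1.1°)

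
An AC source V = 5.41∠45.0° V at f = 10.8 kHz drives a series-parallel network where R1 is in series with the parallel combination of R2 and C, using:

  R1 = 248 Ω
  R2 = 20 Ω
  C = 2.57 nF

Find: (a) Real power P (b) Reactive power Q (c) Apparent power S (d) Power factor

Step 1 — Angular frequency: ω = 2π·f = 2π·1.08e+04 = 6.786e+04 rad/s.
Step 2 — Component impedances:
  R1: Z = R = 248 Ω
  R2: Z = R = 20 Ω
  C: Z = 1/(jωC) = -j/(ω·C) = 0 - j5734 Ω
Step 3 — Parallel branch: R2 || C = 1/(1/R2 + 1/C) = 20 - j0.06976 Ω.
Step 4 — Series with R1: Z_total = R1 + (R2 || C) = 268 - j0.06976 Ω = 268∠-0.0° Ω.
Step 5 — Source phasor: V = 5.41∠45.0° V = 3.825 + j3.825 V.
Step 6 — Current: I = V / Z = 0.01427 + j0.01428 A = 0.02019∠45.0° A.
Step 7 — Complex power: S = V·I* = 0.1092 - j2.843e-05 VA.
Step 8 — Real power: P = Re(S) = 0.1092 W.
Step 9 — Reactive power: Q = Im(S) = -2.843e-05 VAR.
Step 10 — Apparent power: |S| = 0.1092 VA.
Step 11 — Power factor: PF = P/|S| = 1 (leading).

(a) P = 0.1092 W  (b) Q = -2.843e-05 VAR  (c) S = 0.1092 VA  (d) PF = 1 (leading)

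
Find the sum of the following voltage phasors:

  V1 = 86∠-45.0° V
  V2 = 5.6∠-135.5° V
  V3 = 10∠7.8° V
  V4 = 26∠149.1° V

Step 1 — Convert each phasor to rectangular form:
  V1 = 86·(cos(-45.0°) + j·sin(-45.0°)) = 60.81 - j60.81 V
  V2 = 5.6·(cos(-135.5°) + j·sin(-135.5°)) = -3.994 - j3.925 V
  V3 = 10·(cos(7.8°) + j·sin(7.8°)) = 9.907 + j1.357 V
  V4 = 26·(cos(149.1°) + j·sin(149.1°)) = -22.31 + j13.35 V
Step 2 — Sum components: V_total = 44.41 - j50.03 V.
Step 3 — Convert to polar: |V_total| = 66.9 V, ∠V_total = -48.4°.

V_total = 66.9∠-48.4° V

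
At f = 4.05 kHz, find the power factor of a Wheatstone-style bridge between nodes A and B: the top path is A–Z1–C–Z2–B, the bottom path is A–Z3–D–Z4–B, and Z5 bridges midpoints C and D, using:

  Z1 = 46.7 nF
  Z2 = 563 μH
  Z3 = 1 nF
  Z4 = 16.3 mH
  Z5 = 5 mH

Step 1 — Angular frequency: ω = 2π·f = 2π·4050 = 2.545e+04 rad/s.
Step 2 — Component impedances:
  Z1: Z = 1/(jωC) = -j/(ω·C) = 0 - j841.5 Ω
  Z2: Z = jωL = j·2.545e+04·0.000563 = 0 + j14.33 Ω
  Z3: Z = 1/(jωC) = -j/(ω·C) = 0 - j3.93e+04 Ω
  Z4: Z = jωL = j·2.545e+04·0.0163 = 0 + j414.8 Ω
  Z5: Z = jωL = j·2.545e+04·0.005 = 0 + j127.2 Ω
Step 3 — Bridge requires nodal analysis (the Z5 bridge couples midpoints C and D, so the two paths cannot be reduced to a simple series/parallel combination). Setting node B to ground and injecting 1 A at node A, the 3-node admittance system at A, C, D solves to V_A = Z_AB = 0 - j810 Ω = 810∠-90.0° Ω.
Step 4 — Power factor: PF = cos(φ) = Re(Z)/|Z| = 0/810 = 0.
Step 5 — Type: Im(Z) = -810 ⇒ leading (phase φ = -90.0°).

PF = 0 (leading, φ = -90.0°)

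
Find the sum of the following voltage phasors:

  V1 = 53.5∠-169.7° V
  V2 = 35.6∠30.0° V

Step 1 — Convert each phasor to rectangular form:
  V1 = 53.5·(cos(-169.7°) + j·sin(-169.7°)) = -52.64 - j9.566 V
  V2 = 35.6·(cos(30.0°) + j·sin(30.0°)) = 30.83 + j17.8 V
Step 2 — Sum components: V_total = -21.81 + j8.234 V.
Step 3 — Convert to polar: |V_total| = 23.31 V, ∠V_total = 159.3°.

V_total = 23.31∠159.3° V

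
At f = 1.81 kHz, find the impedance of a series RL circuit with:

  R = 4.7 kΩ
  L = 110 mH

Step 1 — Angular frequency: ω = 2π·f = 2π·1810 = 1.137e+04 rad/s.
Step 2 — Component impedances:
  R: Z = R = 4700 Ω
  L: Z = jωL = j·1.137e+04·0.11 = 0 + j1251 Ω
Step 3 — Series combination: Z_total = R + L = 4700 + j1251 Ω = 4864∠14.9° Ω.

Z = 4700 + j1251 Ω = 4864∠14.9° Ω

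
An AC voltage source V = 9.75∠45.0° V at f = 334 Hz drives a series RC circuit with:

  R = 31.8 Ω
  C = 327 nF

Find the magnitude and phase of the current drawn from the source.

Step 1 — Angular frequency: ω = 2π·f = 2π·334 = 2099 rad/s.
Step 2 — Component impedances:
  R: Z = R = 31.8 Ω
  C: Z = 1/(jωC) = -j/(ω·C) = 0 - j1457 Ω
Step 3 — Series combination: Z_total = R + C = 31.8 - j1457 Ω = 1458∠-88.7° Ω.
Step 4 — Source phasor: V = 9.75∠45.0° V = 6.894 + j6.894 V.
Step 5 — Ohm's law: I = V / Z_total = (6.894 + j6.894) / (31.8 - j1457) = -0.004626 + j0.004832 A.
Step 6 — Convert to polar: |I| = 0.006689 A, ∠I = 133.7°.

I = 0.006689∠133.7° A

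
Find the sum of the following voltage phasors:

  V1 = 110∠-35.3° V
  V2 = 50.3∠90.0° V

Step 1 — Convert each phasor to rectangular form:
  V1 = 110·(cos(-35.3°) + j·sin(-35.3°)) = 89.78 - j63.56 V
  V2 = 50.3·(cos(90.0°) + j·sin(90.0°)) = 0 + j50.3 V
Step 2 — Sum components: V_total = 89.78 - j13.26 V.
Step 3 — Convert to polar: |V_total| = 90.75 V, ∠V_total = -8.4°.

V_total = 90.75∠-8.4° V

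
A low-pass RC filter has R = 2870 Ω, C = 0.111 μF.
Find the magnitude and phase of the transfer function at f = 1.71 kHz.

Step 1 — Angular frequency: ω = 2π·1710 = 1.074e+04 rad/s.
Step 2 — Transfer function: H(jω) = 1/(1 + jωRC).
Step 3 — Denominator: 1 + jωRC = 1 + j·1.074e+04·2870·1.11e-07 = 1 + j3.423.
Step 4 — H = 0.07864 - j0.2692.
Step 5 — Magnitude: |H| = 0.2804 (-11.0 dB); phase: φ = -73.7°.

|H| = 0.2804 (-11.0 dB), φ = -73.7°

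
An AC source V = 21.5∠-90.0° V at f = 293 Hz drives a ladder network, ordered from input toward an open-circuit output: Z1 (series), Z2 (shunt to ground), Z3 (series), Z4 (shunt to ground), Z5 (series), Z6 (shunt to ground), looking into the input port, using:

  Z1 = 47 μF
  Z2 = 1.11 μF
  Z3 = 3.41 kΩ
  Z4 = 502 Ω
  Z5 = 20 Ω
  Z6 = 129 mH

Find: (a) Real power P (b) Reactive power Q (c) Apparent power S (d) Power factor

Step 1 — Angular frequency: ω = 2π·f = 2π·293 = 1841 rad/s.
Step 2 — Component impedances:
  Z1: Z = 1/(jωC) = -j/(ω·C) = 0 - j11.56 Ω
  Z2: Z = 1/(jωC) = -j/(ω·C) = 0 - j489.4 Ω
  Z3: Z = R = 3410 Ω
  Z4: Z = R = 502 Ω
  Z5: Z = R = 20 Ω
  Z6: Z = jωL = j·1841·0.129 = 0 + j237.5 Ω
Step 3 — Ladder network (open output): work backward from the far end, alternating series and parallel combinations. Z_in = 67.67 - j495 Ω = 499.6∠-82.2° Ω.
Step 4 — Source phasor: V = 21.5∠-90.0° V = 0 - j21.5 V.
Step 5 — Current: I = V / Z = 0.04264 - j0.005829 A = 0.04303∠-7.8° A.
Step 6 — Complex power: S = V·I* = 0.1253 - j0.9167 VA.
Step 7 — Real power: P = Re(S) = 0.1253 W.
Step 8 — Reactive power: Q = Im(S) = -0.9167 VAR.
Step 9 — Apparent power: |S| = 0.9252 VA.
Step 10 — Power factor: PF = P/|S| = 0.1354 (leading).

(a) P = 0.1253 W  (b) Q = -0.9167 VAR  (c) S = 0.9252 VA  (d) PF = 0.1354 (leading)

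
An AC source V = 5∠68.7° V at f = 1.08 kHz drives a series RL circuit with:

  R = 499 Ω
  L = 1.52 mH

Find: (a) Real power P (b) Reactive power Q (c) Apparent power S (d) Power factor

Step 1 — Angular frequency: ω = 2π·f = 2π·1080 = 6786 rad/s.
Step 2 — Component impedances:
  R: Z = R = 499 Ω
  L: Z = jωL = j·6786·0.00152 = 0 + j10.31 Ω
Step 3 — Series combination: Z_total = R + L = 499 + j10.31 Ω = 499.1∠1.2° Ω.
Step 4 — Source phasor: V = 5∠68.7° V = 1.816 + j4.658 V.
Step 5 — Current: I = V / Z = 0.003831 + j0.009256 A = 0.01002∠67.5° A.
Step 6 — Complex power: S = V·I* = 0.05008 + j0.001035 VA.
Step 7 — Real power: P = Re(S) = 0.05008 W.
Step 8 — Reactive power: Q = Im(S) = 0.001035 VAR.
Step 9 — Apparent power: |S| = 0.05009 VA.
Step 10 — Power factor: PF = P/|S| = 0.9998 (lagging).

(a) P = 0.05008 W  (b) Q = 0.001035 VAR  (c) S = 0.05009 VA  (d) PF = 0.9998 (lagging)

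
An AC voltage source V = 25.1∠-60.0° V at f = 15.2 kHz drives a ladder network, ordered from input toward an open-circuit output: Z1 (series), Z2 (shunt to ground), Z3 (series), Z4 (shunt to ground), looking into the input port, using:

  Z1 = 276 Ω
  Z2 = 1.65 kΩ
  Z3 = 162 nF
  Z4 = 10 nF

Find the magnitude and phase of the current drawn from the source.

Step 1 — Angular frequency: ω = 2π·f = 2π·1.52e+04 = 9.55e+04 rad/s.
Step 2 — Component impedances:
  Z1: Z = R = 276 Ω
  Z2: Z = R = 1650 Ω
  Z3: Z = 1/(jωC) = -j/(ω·C) = 0 - j64.63 Ω
  Z4: Z = 1/(jωC) = -j/(ω·C) = 0 - j1047 Ω
Step 3 — Ladder network (open output): work backward from the far end, alternating series and parallel combinations. Z_in = 791.2 - j764.6 Ω = 1100∠-44.0° Ω.
Step 4 — Source phasor: V = 25.1∠-60.0° V = 12.55 - j21.74 V.
Step 5 — Ohm's law: I = V / Z_total = (12.55 - j21.74) / (791.2 - j764.6) = 0.02193 - j0.00628 A.
Step 6 — Convert to polar: |I| = 0.02281 A, ∠I = -16.0°.

I = 0.02281∠-16.0° A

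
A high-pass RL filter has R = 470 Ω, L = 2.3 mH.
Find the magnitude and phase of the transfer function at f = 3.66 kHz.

Step 1 — Angular frequency: ω = 2π·3660 = 2.3e+04 rad/s.
Step 2 — Transfer function: H(jω) = jωL/(R + jωL).
Step 3 — Numerator jωL = j·52.89; denominator R + jωL = 470 + j52.89.
Step 4 — H = 0.01251 + j0.1111.
Step 5 — Magnitude: |H| = 0.1118 (-19.0 dB); phase: φ = 83.6°.

|H| = 0.1118 (-19.0 dB), φ = 83.6°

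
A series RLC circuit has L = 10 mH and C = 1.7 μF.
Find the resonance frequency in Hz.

Step 1 — Resonance condition Im(Z)=0 gives ω₀ = 1/√(LC).
Step 2 — ω₀ = 1/√(0.01·1.7e-06) = 7670 rad/s.
Step 3 — f₀ = ω₀/(2π) = 1221 Hz.

f₀ = 1221 Hz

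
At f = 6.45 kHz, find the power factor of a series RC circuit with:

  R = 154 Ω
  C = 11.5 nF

Step 1 — Angular frequency: ω = 2π·f = 2π·6450 = 4.053e+04 rad/s.
Step 2 — Component impedances:
  R: Z = R = 154 Ω
  C: Z = 1/(jωC) = -j/(ω·C) = 0 - j2146 Ω
Step 3 — Series combination: Z_total = R + C = 154 - j2146 Ω = 2151∠-85.9° Ω.
Step 4 — Power factor: PF = cos(φ) = Re(Z)/|Z| = 154/2151 = 0.07159.
Step 5 — Type: Im(Z) = -2146 ⇒ leading (phase φ = -85.9°).

PF = 0.07159 (leading, φ = -85.9°)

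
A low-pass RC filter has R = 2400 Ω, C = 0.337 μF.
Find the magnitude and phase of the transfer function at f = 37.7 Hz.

Step 1 — Angular frequency: ω = 2π·37.7 = 236.9 rad/s.
Step 2 — Transfer function: H(jω) = 1/(1 + jωRC).
Step 3 — Denominator: 1 + jωRC = 1 + j·236.9·2400·3.37e-07 = 1 + j0.1916.
Step 4 — H = 0.9646 - j0.1848.
Step 5 — Magnitude: |H| = 0.9821 (-0.2 dB); phase: φ = -10.8°.

|H| = 0.9821 (-0.2 dB), φ = -10.8°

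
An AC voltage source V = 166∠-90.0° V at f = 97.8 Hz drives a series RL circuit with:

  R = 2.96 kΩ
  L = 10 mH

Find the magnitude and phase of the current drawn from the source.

Step 1 — Angular frequency: ω = 2π·f = 2π·97.8 = 614.5 rad/s.
Step 2 — Component impedances:
  R: Z = R = 2960 Ω
  L: Z = jωL = j·614.5·0.01 = 0 + j6.145 Ω
Step 3 — Series combination: Z_total = R + L = 2960 + j6.145 Ω = 2960∠0.1° Ω.
Step 4 — Source phasor: V = 166∠-90.0° V = 0 - j166 V.
Step 5 — Ohm's law: I = V / Z_total = (0 - j166) / (2960 + j6.145) = -0.0001164 - j0.05608 A.
Step 6 — Convert to polar: |I| = 0.05608 A, ∠I = -90.1°.

I = 0.05608∠-90.1° A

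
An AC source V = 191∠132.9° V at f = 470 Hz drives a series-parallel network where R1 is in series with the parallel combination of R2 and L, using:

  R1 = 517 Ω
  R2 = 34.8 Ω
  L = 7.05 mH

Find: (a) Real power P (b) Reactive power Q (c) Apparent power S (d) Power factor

Step 1 — Angular frequency: ω = 2π·f = 2π·470 = 2953 rad/s.
Step 2 — Component impedances:
  R1: Z = R = 517 Ω
  R2: Z = R = 34.8 Ω
  L: Z = jωL = j·2953·0.00705 = 0 + j20.82 Ω
Step 3 — Parallel branch: R2 || L = 1/(1/R2 + 1/L) = 9.172 + j15.33 Ω.
Step 4 — Series with R1: Z_total = R1 + (R2 || L) = 526.2 + j15.33 Ω = 526.4∠1.7° Ω.
Step 5 — Source phasor: V = 191∠132.9° V = -130 + j139.9 V.
Step 6 — Current: I = V / Z = -0.2391 + j0.2729 A = 0.3628∠131.2° A.
Step 7 — Complex power: S = V·I* = 69.27 + j2.019 VA.
Step 8 — Real power: P = Re(S) = 69.27 W.
Step 9 — Reactive power: Q = Im(S) = 2.019 VAR.
Step 10 — Apparent power: |S| = 69.3 VA.
Step 11 — Power factor: PF = P/|S| = 0.9996 (lagging).

(a) P = 69.27 W  (b) Q = 2.019 VAR  (c) S = 69.3 VA  (d) PF = 0.9996 (lagging)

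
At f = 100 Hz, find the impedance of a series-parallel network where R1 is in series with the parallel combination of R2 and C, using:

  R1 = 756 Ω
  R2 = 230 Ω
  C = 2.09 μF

Step 1 — Angular frequency: ω = 2π·f = 2π·100 = 628.3 rad/s.
Step 2 — Component impedances:
  R1: Z = R = 756 Ω
  R2: Z = R = 230 Ω
  C: Z = 1/(jωC) = -j/(ω·C) = 0 - j761.5 Ω
Step 3 — Parallel branch: R2 || C = 1/(1/R2 + 1/C) = 210.8 - j63.66 Ω.
Step 4 — Series with R1: Z_total = R1 + (R2 || C) = 966.8 - j63.66 Ω = 968.9∠-3.8° Ω.

Z = 966.8 - j63.66 Ω = 968.9∠-3.8° Ω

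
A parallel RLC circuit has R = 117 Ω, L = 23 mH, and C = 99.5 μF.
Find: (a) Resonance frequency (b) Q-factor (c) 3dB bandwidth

Step 1 — Resonance: ω₀ = 1/√(LC) = 1/√(0.023·9.95e-05) = 661 rad/s.
Step 2 — f₀ = ω₀/(2π) = 105.2 Hz.
Step 3 — Parallel Q: Q = R/(ω₀L) = 117/(661·0.023) = 7.695.
Step 4 — Bandwidth: Δω = ω₀/Q = 85.9 rad/s; BW = Δω/(2π) = 13.67 Hz.

(a) f₀ = 105.2 Hz  (b) Q = 7.695  (c) BW = 13.67 Hz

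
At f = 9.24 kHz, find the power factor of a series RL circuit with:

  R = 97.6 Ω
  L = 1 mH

Step 1 — Angular frequency: ω = 2π·f = 2π·9240 = 5.806e+04 rad/s.
Step 2 — Component impedances:
  R: Z = R = 97.6 Ω
  L: Z = jωL = j·5.806e+04·0.001 = 0 + j58.06 Ω
Step 3 — Series combination: Z_total = R + L = 97.6 + j58.06 Ω = 113.6∠30.7° Ω.
Step 4 — Power factor: PF = cos(φ) = Re(Z)/|Z| = 97.6/113.562 = 0.8594.
Step 5 — Type: Im(Z) = 58.06 ⇒ lagging (phase φ = 30.7°).

PF = 0.8594 (lagging, φ = 30.7°)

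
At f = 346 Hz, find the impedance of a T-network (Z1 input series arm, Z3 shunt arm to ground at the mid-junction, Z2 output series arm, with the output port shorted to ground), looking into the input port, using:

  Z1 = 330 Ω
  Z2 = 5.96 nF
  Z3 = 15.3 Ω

Step 1 — Angular frequency: ω = 2π·f = 2π·346 = 2174 rad/s.
Step 2 — Component impedances:
  Z1: Z = R = 330 Ω
  Z2: Z = 1/(jωC) = -j/(ω·C) = 0 - j7.718e+04 Ω
  Z3: Z = R = 15.3 Ω
Step 3 — With the output port shorted to ground, the output series arm Z2 runs from the junction to ground; the shunt arm Z3 also runs from the junction to ground. They appear in parallel: Z3 || Z2 = 15.3 - j0.003033 Ω.
Step 4 — Series with input arm Z1: Z_in = Z1 + (Z3 || Z2) = 345.3 - j0.003033 Ω = 345.3∠-0.0° Ω.

Z = 345.3 - j0.003033 Ω = 345.3∠-0.0° Ω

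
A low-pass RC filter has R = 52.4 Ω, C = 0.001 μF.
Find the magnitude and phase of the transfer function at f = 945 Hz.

Step 1 — Angular frequency: ω = 2π·945 = 5938 rad/s.
Step 2 — Transfer function: H(jω) = 1/(1 + jωRC).
Step 3 — Denominator: 1 + jωRC = 1 + j·5938·52.4·1e-09 = 1 + j0.0003111.
Step 4 — H = 1 - j0.0003111.
Step 5 — Magnitude: |H| = 1 (-0.0 dB); phase: φ = -0.0°.

|H| = 1 (-0.0 dB), φ = -0.0°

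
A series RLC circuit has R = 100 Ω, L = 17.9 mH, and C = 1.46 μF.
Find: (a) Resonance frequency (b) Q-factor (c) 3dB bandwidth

Step 1 — Resonance: ω₀ = 1/√(LC) = 1/√(0.0179·1.46e-06) = 6186 rad/s.
Step 2 — f₀ = ω₀/(2π) = 984.5 Hz.
Step 3 — Series Q: Q = ω₀L/R = 6186·0.0179/100 = 1.107.
Step 4 — Bandwidth: Δω = ω₀/Q = 5587 rad/s; BW = Δω/(2π) = 889.1 Hz.

(a) f₀ = 984.5 Hz  (b) Q = 1.107  (c) BW = 889.1 Hz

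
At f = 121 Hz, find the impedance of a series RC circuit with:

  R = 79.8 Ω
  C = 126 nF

Step 1 — Angular frequency: ω = 2π·f = 2π·121 = 760.3 rad/s.
Step 2 — Component impedances:
  R: Z = R = 79.8 Ω
  C: Z = 1/(jωC) = -j/(ω·C) = 0 - j1.044e+04 Ω
Step 3 — Series combination: Z_total = R + C = 79.8 - j1.044e+04 Ω = 1.044e+04∠-89.6° Ω.

Z = 79.8 - j1.044e+04 Ω = 1.044e+04∠-89.6° Ω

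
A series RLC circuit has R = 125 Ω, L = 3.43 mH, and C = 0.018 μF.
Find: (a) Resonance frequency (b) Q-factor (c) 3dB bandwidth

Step 1 — Resonance: ω₀ = 1/√(LC) = 1/√(0.00343·1.8e-08) = 1.273e+05 rad/s.
Step 2 — f₀ = ω₀/(2π) = 2.026e+04 Hz.
Step 3 — Series Q: Q = ω₀L/R = 1.273e+05·0.00343/125 = 3.492.
Step 4 — Bandwidth: Δω = ω₀/Q = 3.644e+04 rad/s; BW = Δω/(2π) = 5800 Hz.

(a) f₀ = 2.026e+04 Hz  (b) Q = 3.492  (c) BW = 5800 Hz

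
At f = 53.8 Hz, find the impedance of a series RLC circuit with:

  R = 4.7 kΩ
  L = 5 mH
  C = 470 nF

Step 1 — Angular frequency: ω = 2π·f = 2π·53.8 = 338 rad/s.
Step 2 — Component impedances:
  R: Z = R = 4700 Ω
  L: Z = jωL = j·338·0.005 = 0 + j1.69 Ω
  C: Z = 1/(jωC) = -j/(ω·C) = 0 - j6294 Ω
Step 3 — Series combination: Z_total = R + L + C = 4700 - j6293 Ω = 7854∠-53.2° Ω.

Z = 4700 - j6293 Ω = 7854∠-53.2° Ω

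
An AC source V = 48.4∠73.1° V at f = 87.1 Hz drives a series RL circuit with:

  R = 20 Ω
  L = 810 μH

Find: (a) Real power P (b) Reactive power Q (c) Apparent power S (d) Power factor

Step 1 — Angular frequency: ω = 2π·f = 2π·87.1 = 547.3 rad/s.
Step 2 — Component impedances:
  R: Z = R = 20 Ω
  L: Z = jωL = j·547.3·0.00081 = 0 + j0.4433 Ω
Step 3 — Series combination: Z_total = R + L = 20 + j0.4433 Ω = 20∠1.3° Ω.
Step 4 — Source phasor: V = 48.4∠73.1° V = 14.07 + j46.31 V.
Step 5 — Current: I = V / Z = 0.7544 + j2.299 A = 2.419∠71.8° A.
Step 6 — Complex power: S = V·I* = 117.1 + j2.595 VA.
Step 7 — Real power: P = Re(S) = 117.1 W.
Step 8 — Reactive power: Q = Im(S) = 2.595 VAR.
Step 9 — Apparent power: |S| = 117.1 VA.
Step 10 — Power factor: PF = P/|S| = 0.9998 (lagging).

(a) P = 117.1 W  (b) Q = 2.595 VAR  (c) S = 117.1 VA  (d) PF = 0.9998 (lagging)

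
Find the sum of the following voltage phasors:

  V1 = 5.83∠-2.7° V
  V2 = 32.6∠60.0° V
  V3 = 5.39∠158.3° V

Step 1 — Convert each phasor to rectangular form:
  V1 = 5.83·(cos(-2.7°) + j·sin(-2.7°)) = 5.824 - j0.2746 V
  V2 = 32.6·(cos(60.0°) + j·sin(60.0°)) = 16.3 + j28.23 V
  V3 = 5.39·(cos(158.3°) + j·sin(158.3°)) = -5.008 + j1.993 V
Step 2 — Sum components: V_total = 17.12 + j29.95 V.
Step 3 — Convert to polar: |V_total| = 34.5 V, ∠V_total = 60.3°.

V_total = 34.5∠60.3° V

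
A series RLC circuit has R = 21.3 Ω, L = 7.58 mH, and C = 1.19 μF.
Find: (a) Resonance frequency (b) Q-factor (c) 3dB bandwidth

Step 1 — Resonance condition Im(Z)=0 gives ω₀ = 1/√(LC).
Step 2 — ω₀ = 1/√(0.00758·1.19e-06) = 1.053e+04 rad/s.
Step 3 — f₀ = ω₀/(2π) = 1676 Hz.
Step 4 — Series Q: Q = ω₀L/R = 1.053e+04·0.00758/21.3 = 3.747.
Step 5 — 3dB bandwidth: Δω = ω₀/Q = 2810 rad/s; BW = Δω/(2π) = 447.2 Hz.

(a) f₀ = 1676 Hz  (b) Q = 3.747  (c) BW = 447.2 Hz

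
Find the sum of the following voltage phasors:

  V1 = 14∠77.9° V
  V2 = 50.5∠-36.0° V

Step 1 — Convert each phasor to rectangular form:
  V1 = 14·(cos(77.9°) + j·sin(77.9°)) = 2.935 + j13.69 V
  V2 = 50.5·(cos(-36.0°) + j·sin(-36.0°)) = 40.86 - j29.68 V
Step 2 — Sum components: V_total = 43.79 - j15.99 V.
Step 3 — Convert to polar: |V_total| = 46.62 V, ∠V_total = -20.1°.

V_total = 46.62∠-20.1° V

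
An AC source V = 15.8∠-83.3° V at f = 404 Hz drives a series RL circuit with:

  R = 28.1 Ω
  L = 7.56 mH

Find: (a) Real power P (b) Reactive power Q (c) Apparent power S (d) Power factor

Step 1 — Angular frequency: ω = 2π·f = 2π·404 = 2538 rad/s.
Step 2 — Component impedances:
  R: Z = R = 28.1 Ω
  L: Z = jωL = j·2538·0.00756 = 0 + j19.19 Ω
Step 3 — Series combination: Z_total = R + L = 28.1 + j19.19 Ω = 34.03∠34.3° Ω.
Step 4 — Source phasor: V = 15.8∠-83.3° V = 1.843 - j15.69 V.
Step 5 — Current: I = V / Z = -0.2153 - j0.4114 A = 0.4643∠-117.6° A.
Step 6 — Complex power: S = V·I* = 6.058 + j4.137 VA.
Step 7 — Real power: P = Re(S) = 6.058 W.
Step 8 — Reactive power: Q = Im(S) = 4.137 VAR.
Step 9 — Apparent power: |S| = 7.336 VA.
Step 10 — Power factor: PF = P/|S| = 0.8258 (lagging).

(a) P = 6.058 W  (b) Q = 4.137 VAR  (c) S = 7.336 VA  (d) PF = 0.8258 (lagging)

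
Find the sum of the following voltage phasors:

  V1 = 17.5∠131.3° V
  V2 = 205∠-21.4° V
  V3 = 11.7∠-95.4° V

Step 1 — Convert each phasor to rectangular form:
  V1 = 17.5·(cos(131.3°) + j·sin(131.3°)) = -11.55 + j13.15 V
  V2 = 205·(cos(-21.4°) + j·sin(-21.4°)) = 190.9 - j74.8 V
  V3 = 11.7·(cos(-95.4°) + j·sin(-95.4°)) = -1.101 - j11.65 V
Step 2 — Sum components: V_total = 178.2 - j73.3 V.
Step 3 — Convert to polar: |V_total| = 192.7 V, ∠V_total = -22.4°.

V_total = 192.7∠-22.4° V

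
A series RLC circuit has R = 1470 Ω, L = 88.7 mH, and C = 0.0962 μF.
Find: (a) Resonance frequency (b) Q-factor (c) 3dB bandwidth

Step 1 — Resonance condition Im(Z)=0 gives ω₀ = 1/√(LC).
Step 2 — ω₀ = 1/√(0.0887·9.62e-08) = 1.083e+04 rad/s.
Step 3 — f₀ = ω₀/(2π) = 1723 Hz.
Step 4 — Series Q: Q = ω₀L/R = 1.083e+04·0.0887/1470 = 0.6532.
Step 5 — 3dB bandwidth: Δω = ω₀/Q = 1.657e+04 rad/s; BW = Δω/(2π) = 2638 Hz.

(a) f₀ = 1723 Hz  (b) Q = 0.6532  (c) BW = 2638 Hz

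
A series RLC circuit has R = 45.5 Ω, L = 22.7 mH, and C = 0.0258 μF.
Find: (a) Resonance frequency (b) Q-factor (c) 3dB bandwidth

Step 1 — Resonance: ω₀ = 1/√(LC) = 1/√(0.0227·2.58e-08) = 4.132e+04 rad/s.
Step 2 — f₀ = ω₀/(2π) = 6577 Hz.
Step 3 — Series Q: Q = ω₀L/R = 4.132e+04·0.0227/45.5 = 20.62.
Step 4 — Bandwidth: Δω = ω₀/Q = 2004 rad/s; BW = Δω/(2π) = 319 Hz.

(a) f₀ = 6577 Hz  (b) Q = 20.62  (c) BW = 319 Hz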